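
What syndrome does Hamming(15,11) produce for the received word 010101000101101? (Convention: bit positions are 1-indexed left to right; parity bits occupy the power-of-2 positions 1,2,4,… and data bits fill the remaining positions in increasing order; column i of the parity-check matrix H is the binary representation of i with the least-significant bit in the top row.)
Syndrome s = H · r^T (mod 2), r = 010101000101101:
  s[0] = (101010101010101)·(010101000101101) mod 2 = 0+0+0+0+0+0+0+0+0+0+0+0+1+0+1 mod 2 = 0
  s[1] = (011001100110011)·(010101000101101) mod 2 = 0+1+0+0+0+1+0+0+0+1+0+0+0+0+1 mod 2 = 0
  s[2] = (000111100001111)·(010101000101101) mod 2 = 0+0+0+1+0+1+0+0+0+0+0+1+1+0+1 mod 2 = 1
  s[3] = (000000011111111)·(010101000101101) mod 2 = 0+0+0+0+0+0+0+0+0+1+0+1+1+0+1 mod 2 = 0
Syndrome = 0010
Non-zero syndrome: error at position 4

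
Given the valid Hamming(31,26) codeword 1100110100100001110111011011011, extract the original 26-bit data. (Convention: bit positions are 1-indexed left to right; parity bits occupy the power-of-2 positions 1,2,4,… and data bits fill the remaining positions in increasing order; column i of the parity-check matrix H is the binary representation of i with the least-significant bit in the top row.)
Parity bits occupy power-of-2 positions; data bits are at positions {3,5,6,7,9,10,11,12,13,14,15,17,18,19,20,21,22,23,24,25,26,27,28,29,30,31} (1-indexed).
Extract: c[3]=0 c[5]=1 c[6]=1 c[7]=0 c[9]=0 c[10]=0 c[11]=1 c[12]=0 c[13]=0 c[14]=0 c[15]=0 c[17]=1 c[18]=1 c[19]=0 c[20]=1 c[21]=1 c[22]=1 c[23]=0 c[24]=1 c[25]=1 c[26]=0 c[27]=1 c[28]=1 c[29]=0 c[30]=1 c[31]=1
Data = 01100010000110111011011011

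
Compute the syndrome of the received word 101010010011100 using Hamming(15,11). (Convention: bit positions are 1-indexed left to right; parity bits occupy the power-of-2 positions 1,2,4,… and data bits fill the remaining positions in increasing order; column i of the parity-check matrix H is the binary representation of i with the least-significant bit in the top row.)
Syndrome s = H · r^T (mod 2), r = 101010010011100:
  s[0] = (101010101010101)·(101010010011100) mod 2 = 1+0+1+0+1+0+0+0+0+0+1+0+1+0+0 mod 2 = 1
  s[1] = (011001100110011)·(101010010011100) mod 2 = 0+0+1+0+0+0+0+0+0+0+1+0+0+0+0 mod 2 = 0
  s[2] = (000111100001111)·(101010010011100) mod 2 = 0+0+0+0+1+0+0+0+0+0+0+1+1+0+0 mod 2 = 1
  s[3] = (000000011111111)·(101010010011100) mod 2 = 0+0+0+0+0+0+0+1+0+0+1+1+1+0+0 mod 2 = 0
Syndrome = 1010
Non-zero syndrome: error at position 5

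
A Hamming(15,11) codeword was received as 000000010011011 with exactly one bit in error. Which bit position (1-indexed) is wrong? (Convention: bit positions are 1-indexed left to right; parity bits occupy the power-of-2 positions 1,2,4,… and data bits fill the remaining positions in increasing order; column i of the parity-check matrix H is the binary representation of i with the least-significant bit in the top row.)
Syndrome s = H · r^T (mod 2), r = 000000010011011:
  s[0] = (101010101010101)·(000000010011011) mod 2 = 0+0+0+0+0+0+0+0+0+0+1+0+0+0+1 mod 2 = 0
  s[1] = (011001100110011)·(000000010011011) mod 2 = 0+0+0+0+0+0+0+0+0+0+1+0+0+1+1 mod 2 = 1
  s[2] = (000111100001111)·(000000010011011) mod 2 = 0+0+0+0+0+0+0+0+0+0+0+1+0+1+1 mod 2 = 1
  s[3] = (000000011111111)·(000000010011011) mod 2 = 0+0+0+0+0+0+0+1+0+0+1+1+0+1+1 mod 2 = 1
Syndrome = 0111
Column i of H is the binary representation of i, so the syndrome is the binary index of the flipped bit.
Read s = 0111 with s[0] as LSB: 0·2^0 + 1·2^1 + 1·2^2 + 1·2^3 = 14.
Error is at bit position 14.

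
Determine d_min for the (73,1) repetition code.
d_min = 73 (the only two codewords are 0…0 and 1…1, differing in all 73 positions).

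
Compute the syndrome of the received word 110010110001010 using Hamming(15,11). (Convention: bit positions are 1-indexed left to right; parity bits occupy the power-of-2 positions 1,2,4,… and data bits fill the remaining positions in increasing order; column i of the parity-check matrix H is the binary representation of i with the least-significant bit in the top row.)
Syndrome s = H · r^T (mod 2), r = 110010110001010:
  s[0] = (101010101010101)·(110010110001010) mod 2 = 1+0+0+0+1+0+1+0+0+0+0+0+0+0+0 mod 2 = 1
  s[1] = (011001100110011)·(110010110001010) mod 2 = 0+1+0+0+0+0+1+0+0+0+0+0+0+1+0 mod 2 = 1
  s[2] = (000111100001111)·(110010110001010) mod 2 = 0+0+0+0+1+0+1+0+0+0+0+1+0+1+0 mod 2 = 0
  s[3] = (000000011111111)·(110010110001010) mod 2 = 0+0+0+0+0+0+0+1+0+0+0+1+0+1+0 mod 2 = 1
Syndrome = 1101
Non-zero syndrome: error at position 11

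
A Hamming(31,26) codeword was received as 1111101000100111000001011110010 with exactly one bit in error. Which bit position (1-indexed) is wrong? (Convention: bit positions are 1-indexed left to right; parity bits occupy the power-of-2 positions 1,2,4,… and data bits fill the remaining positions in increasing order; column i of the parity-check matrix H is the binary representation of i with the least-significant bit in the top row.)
Syndrome s = H · r^T (mod 2), r = 1111101000100111000001011110010:
  s[0] = (1010101010101010101010101010101)·(1111101000100111000001011110010) mod 2 = 1+0+1+0+1+0+1+0+0+0+1+0+0+0+1+0+0+0+0+0+0+0+0+0+1+0+1+0+0+0+0 mod 2 = 0
  s[1] = (0110011001100110011001100110011)·(1111101000100111000001011110010) mod 2 = 0+1+1+0+0+0+1+0+0+0+1+0+0+1+1+0+0+0+0+0+0+1+0+0+0+1+1+0+0+1+0 mod 2 = 0
  s[2] = (0001111000011110000111100001111)·(1111101000100111000001011110010) mod 2 = 0+0+0+1+1+0+1+0+0+0+0+0+0+1+1+0+0+0+0+0+0+1+0+0+0+0+0+0+0+1+0 mod 2 = 1
  s[3] = (0000000111111110000000011111111)·(1111101000100111000001011110010) mod 2 = 0+0+0+0+0+0+0+0+0+0+1+0+0+1+1+0+0+0+0+0+0+0+0+1+1+1+1+0+0+1+0 mod 2 = 0
  s[4] = (0000000000000001111111111111111)·(1111101000100111000001011110010) mod 2 = 0+0+0+0+0+0+0+0+0+0+0+0+0+0+0+1+0+0+0+0+0+1+0+1+1+1+1+0+0+1+0 mod 2 = 1
Syndrome = 00101
Column i of H is the binary representation of i, so the syndrome is the binary index of the flipped bit.
Read s = 00101 with s[0] as LSB: 0·2^0 + 0·2^1 + 1·2^2 + 0·2^3 + 1·2^4 = 20.
Error is at bit position 20.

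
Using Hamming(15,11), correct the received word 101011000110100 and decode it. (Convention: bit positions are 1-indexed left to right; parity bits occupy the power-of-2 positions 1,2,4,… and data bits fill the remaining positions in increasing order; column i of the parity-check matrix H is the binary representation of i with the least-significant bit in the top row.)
Syndrome s = H · r^T (mod 2), r = 101011000110100:
  s[0] = (101010101010101)·(101011000110100) mod 2 = 1+0+1+0+1+0+0+0+0+0+1+0+1+0+0 mod 2 = 1
  s[1] = (011001100110011)·(101011000110100) mod 2 = 0+0+1+0+0+1+0+0+0+1+1+0+0+0+0 mod 2 = 0
  s[2] = (000111100001111)·(101011000110100) mod 2 = 0+0+0+0+1+1+0+0+0+0+0+0+1+0+0 mod 2 = 1
  s[3] = (000000011111111)·(101011000110100) mod 2 = 0+0+0+0+0+0+0+0+0+1+1+0+1+0+0 mod 2 = 1
Syndrome = 1011
Column 13 of H equals this syndrome → error at bit 13 (1-indexed).
Flip bit 13: 101011000110100 → 101011000110000
Extract data bits at positions {3,5,6,7,9,10,11,12,13,14,15}: 11100110000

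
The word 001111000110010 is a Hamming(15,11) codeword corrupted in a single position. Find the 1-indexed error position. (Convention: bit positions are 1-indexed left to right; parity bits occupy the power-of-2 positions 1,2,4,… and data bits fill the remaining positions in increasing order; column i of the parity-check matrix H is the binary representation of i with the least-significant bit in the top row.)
Syndrome s = H · r^T (mod 2), r = 001111000110010:
  s[0] = (101010101010101)·(001111000110010) mod 2 = 0+0+1+0+1+0+0+0+0+0+1+0+0+0+0 mod 2 = 1
  s[1] = (011001100110011)·(001111000110010) mod 2 = 0+0+1+0+0+1+0+0+0+1+1+0+0+1+0 mod 2 = 1
  s[2] = (000111100001111)·(001111000110010) mod 2 = 0+0+0+1+1+1+0+0+0+0+0+0+0+1+0 mod 2 = 0
  s[3] = (000000011111111)·(001111000110010) mod 2 = 0+0+0+0+0+0+0+0+0+1+1+0+0+1+0 mod 2 = 1
Syndrome = 1101
Column i of H is the binary representation of i, so the syndrome is the binary index of the flipped bit.
Read s = 1101 with s[0] as LSB: 1·2^0 + 1·2^1 + 0·2^2 + 1·2^3 = 11.
Error is at bit position 11.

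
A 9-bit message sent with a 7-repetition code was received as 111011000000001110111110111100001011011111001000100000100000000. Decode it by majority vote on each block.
Split into 7-bit blocks and majority-vote each:
  block 1 = 1110110: 5 ones, 2 zeros → 1
  block 2 = 0000000: 0 ones, 7 zeros → 0
  block 3 = 1110111: 6 ones, 1 zeros → 1
  block 4 = 1101111: 6 ones, 1 zeros → 1
  block 5 = 0000101: 2 ones, 5 zeros → 0
  block 6 = 1011111: 6 ones, 1 zeros → 1
  block 7 = 0010001: 2 ones, 5 zeros → 0
  block 8 = 0000010: 1 ones, 6 zeros → 0
  block 9 = 0000000: 0 ones, 7 zeros → 0
Decoded = 101101000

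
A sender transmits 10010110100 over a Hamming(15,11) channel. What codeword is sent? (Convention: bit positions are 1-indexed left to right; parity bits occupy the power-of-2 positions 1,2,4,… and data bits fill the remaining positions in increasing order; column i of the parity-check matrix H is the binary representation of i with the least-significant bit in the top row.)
Codeword c = d · G (mod 2), d = 10010110100:
  c[0] = d·G[:,0] = (10010110100)·(11011010101) mod 2 = 1+0+0+1+0+0+1+0+1+0+0 mod 2 = 0
  c[1] = d·G[:,1] = (10010110100)·(10110110011) mod 2 = 1+0+0+1+0+1+1+0+0+0+0 mod 2 = 0
  c[2] = d·G[:,2] = (10010110100)·(10000000000) mod 2 = 1+0+0+0+0+0+0+0+0+0+0 mod 2 = 1
  c[3] = d·G[:,3] = (10010110100)·(01110001111) mod 2 = 0+0+0+1+0+0+0+0+1+0+0 mod 2 = 0
  c[4] = d·G[:,4] = (10010110100)·(01000000000) mod 2 = 0+0+0+0+0+0+0+0+0+0+0 mod 2 = 0
  c[5] = d·G[:,5] = (10010110100)·(00100000000) mod 2 = 0+0+0+0+0+0+0+0+0+0+0 mod 2 = 0
  c[6] = d·G[:,6] = (10010110100)·(00010000000) mod 2 = 0+0+0+1+0+0+0+0+0+0+0 mod 2 = 1
  c[7] = d·G[:,7] = (10010110100)·(00001111111) mod 2 = 0+0+0+0+0+1+1+0+1+0+0 mod 2 = 1
  c[8] = d·G[:,8] = (10010110100)·(00001000000) mod 2 = 0+0+0+0+0+0+0+0+0+0+0 mod 2 = 0
  c[9] = d·G[:,9] = (10010110100)·(00000100000) mod 2 = 0+0+0+0+0+1+0+0+0+0+0 mod 2 = 1
  c[10] = d·G[:,10] = (10010110100)·(00000010000) mod 2 = 0+0+0+0+0+0+1+0+0+0+0 mod 2 = 1
  c[11] = d·G[:,11] = (10010110100)·(00000001000) mod 2 = 0+0+0+0+0+0+0+0+0+0+0 mod 2 = 0
  c[12] = d·G[:,12] = (10010110100)·(00000000100) mod 2 = 0+0+0+0+0+0+0+0+1+0+0 mod 2 = 1
  c[13] = d·G[:,13] = (10010110100)·(00000000010) mod 2 = 0+0+0+0+0+0+0+0+0+0+0 mod 2 = 0
  c[14] = d·G[:,14] = (10010110100)·(00000000001) mod 2 = 0+0+0+0+0+0+0+0+0+0+0 mod 2 = 0
Codeword = 001000110110100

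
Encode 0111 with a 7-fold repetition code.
Repeat each bit 7× and concatenate:
0→0000000  1→1111111  1→1111111  1→1111111
Codeword = 0000000111111111111111111111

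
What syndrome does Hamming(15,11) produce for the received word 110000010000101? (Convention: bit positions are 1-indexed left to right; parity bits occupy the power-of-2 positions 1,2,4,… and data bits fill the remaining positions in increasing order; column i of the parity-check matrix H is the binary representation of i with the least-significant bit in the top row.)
Syndrome s = H · r^T (mod 2), r = 110000010000101:
  s[0] = (101010101010101)·(110000010000101) mod 2 = 1+0+0+0+0+0+0+0+0+0+0+0+1+0+1 mod 2 = 1
  s[1] = (011001100110011)·(110000010000101) mod 2 = 0+1+0+0+0+0+0+0+0+0+0+0+0+0+1 mod 2 = 0
  s[2] = (000111100001111)·(110000010000101) mod 2 = 0+0+0+0+0+0+0+0+0+0+0+0+1+0+1 mod 2 = 0
  s[3] = (000000011111111)·(110000010000101) mod 2 = 0+0+0+0+0+0+0+1+0+0+0+0+1+0+1 mod 2 = 1
Syndrome = 1001
Non-zero syndrome: error at position 9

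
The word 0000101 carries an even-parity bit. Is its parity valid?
Sum of all bits: 0+0+0+0+1+0+1 = 2; 2 mod 2 = 0. Result is 0 → valid parity.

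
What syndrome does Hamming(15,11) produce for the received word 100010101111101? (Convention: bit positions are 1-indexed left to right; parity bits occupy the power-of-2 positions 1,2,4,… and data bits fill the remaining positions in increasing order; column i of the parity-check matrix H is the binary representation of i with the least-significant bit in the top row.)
Syndrome s = H · r^T (mod 2), r = 100010101111101:
  s[0] = (101010101010101)·(100010101111101) mod 2 = 1+0+0+0+1+0+1+0+1+0+1+0+1+0+1 mod 2 = 1
  s[1] = (011001100110011)·(100010101111101) mod 2 = 0+0+0+0+0+0+1+0+0+1+1+0+0+0+1 mod 2 = 0
  s[2] = (000111100001111)·(100010101111101) mod 2 = 0+0+0+0+1+0+1+0+0+0+0+1+1+0+1 mod 2 = 1
  s[3] = (000000011111111)·(100010101111101) mod 2 = 0+0+0+0+0+0+0+0+1+1+1+1+1+0+1 mod 2 = 0
Syndrome = 1010
Non-zero syndrome: error at position 5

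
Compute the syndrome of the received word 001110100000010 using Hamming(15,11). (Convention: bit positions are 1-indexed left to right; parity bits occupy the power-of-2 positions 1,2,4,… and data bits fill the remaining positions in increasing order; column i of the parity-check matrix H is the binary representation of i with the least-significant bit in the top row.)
Syndrome s = H · r^T (mod 2), r = 001110100000010:
  s[0] = (101010101010101)·(001110100000010) mod 2 = 0+0+1+0+1+0+1+0+0+0+0+0+0+0+0 mod 2 = 1
  s[1] = (011001100110011)·(001110100000010) mod 2 = 0+0+1+0+0+0+1+0+0+0+0+0+0+1+0 mod 2 = 1
  s[2] = (000111100001111)·(001110100000010) mod 2 = 0+0+0+1+1+0+1+0+0+0+0+0+0+1+0 mod 2 = 0
  s[3] = (000000011111111)·(001110100000010) mod 2 = 0+0+0+0+0+0+0+0+0+0+0+0+0+1+0 mod 2 = 1
Syndrome = 1101
Non-zero syndrome: error at position 11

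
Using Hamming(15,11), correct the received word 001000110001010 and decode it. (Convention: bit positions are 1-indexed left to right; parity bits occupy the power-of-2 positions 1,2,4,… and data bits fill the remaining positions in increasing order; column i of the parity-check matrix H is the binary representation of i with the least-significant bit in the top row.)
Syndrome s = H · r^T (mod 2), r = 001000110001010:
  s[0] = (101010101010101)·(001000110001010) mod 2 = 0+0+1+0+0+0+1+0+0+0+0+0+0+0+0 mod 2 = 0
  s[1] = (011001100110011)·(001000110001010) mod 2 = 0+0+1+0+0+0+1+0+0+0+0+0+0+1+0 mod 2 = 1
  s[2] = (000111100001111)·(001000110001010) mod 2 = 0+0+0+0+0+0+1+0+0+0+0+1+0+1+0 mod 2 = 1
  s[3] = (000000011111111)·(001000110001010) mod 2 = 0+0+0+0+0+0+0+1+0+0+0+1+0+1+0 mod 2 = 1
Syndrome = 0111
Column 14 of H equals this syndrome → error at bit 14 (1-indexed).
Flip bit 14: 001000110001010 → 001000110001000
Extract data bits at positions {3,5,6,7,9,10,11,12,13,14,15}: 10010001000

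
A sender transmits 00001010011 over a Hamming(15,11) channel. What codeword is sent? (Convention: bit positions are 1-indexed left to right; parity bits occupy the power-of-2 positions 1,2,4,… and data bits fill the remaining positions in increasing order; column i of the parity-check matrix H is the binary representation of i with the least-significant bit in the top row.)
Codeword c = d · G (mod 2), d = 00001010011:
  c[0] = d·G[:,0] = (00001010011)·(11011010101) mod 2 = 0+0+0+0+1+0+1+0+0+0+1 mod 2 = 1
  c[1] = d·G[:,1] = (00001010011)·(10110110011) mod 2 = 0+0+0+0+0+0+1+0+0+1+1 mod 2 = 1
  c[2] = d·G[:,2] = (00001010011)·(10000000000) mod 2 = 0+0+0+0+0+0+0+0+0+0+0 mod 2 = 0
  c[3] = d·G[:,3] = (00001010011)·(01110001111) mod 2 = 0+0+0+0+0+0+0+0+0+1+1 mod 2 = 0
  c[4] = d·G[:,4] = (00001010011)·(01000000000) mod 2 = 0+0+0+0+0+0+0+0+0+0+0 mod 2 = 0
  c[5] = d·G[:,5] = (00001010011)·(00100000000) mod 2 = 0+0+0+0+0+0+0+0+0+0+0 mod 2 = 0
  c[6] = d·G[:,6] = (00001010011)·(00010000000) mod 2 = 0+0+0+0+0+0+0+0+0+0+0 mod 2 = 0
  c[7] = d·G[:,7] = (00001010011)·(00001111111) mod 2 = 0+0+0+0+1+0+1+0+0+1+1 mod 2 = 0
  c[8] = d·G[:,8] = (00001010011)·(00001000000) mod 2 = 0+0+0+0+1+0+0+0+0+0+0 mod 2 = 1
  c[9] = d·G[:,9] = (00001010011)·(00000100000) mod 2 = 0+0+0+0+0+0+0+0+0+0+0 mod 2 = 0
  c[10] = d·G[:,10] = (00001010011)·(00000010000) mod 2 = 0+0+0+0+0+0+1+0+0+0+0 mod 2 = 1
  c[11] = d·G[:,11] = (00001010011)·(00000001000) mod 2 = 0+0+0+0+0+0+0+0+0+0+0 mod 2 = 0
  c[12] = d·G[:,12] = (00001010011)·(00000000100) mod 2 = 0+0+0+0+0+0+0+0+0+0+0 mod 2 = 0
  c[13] = d·G[:,13] = (00001010011)·(00000000010) mod 2 = 0+0+0+0+0+0+0+0+0+1+0 mod 2 = 1
  c[14] = d·G[:,14] = (00001010011)·(00000000001) mod 2 = 0+0+0+0+0+0+0+0+0+0+1 mod 2 = 1
Codeword = 110000001010011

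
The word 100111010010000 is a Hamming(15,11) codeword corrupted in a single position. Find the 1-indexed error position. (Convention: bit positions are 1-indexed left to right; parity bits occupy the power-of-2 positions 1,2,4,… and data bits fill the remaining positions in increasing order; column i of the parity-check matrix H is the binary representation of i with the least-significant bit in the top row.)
Syndrome s = H · r^T (mod 2), r = 100111010010000:
  s[0] = (101010101010101)·(100111010010000) mod 2 = 1+0+0+0+1+0+0+0+0+0+1+0+0+0+0 mod 2 = 1
  s[1] = (011001100110011)·(100111010010000) mod 2 = 0+0+0+0+0+1+0+0+0+0+1+0+0+0+0 mod 2 = 0
  s[2] = (000111100001111)·(100111010010000) mod 2 = 0+0+0+1+1+1+0+0+0+0+0+0+0+0+0 mod 2 = 1
  s[3] = (000000011111111)·(100111010010000) mod 2 = 0+0+0+0+0+0+0+1+0+0+1+0+0+0+0 mod 2 = 0
Syndrome = 1010
Column i of H is the binary representation of i, so the syndrome is the binary index of the flipped bit.
Read s = 1010 with s[0] as LSB: 1·2^0 + 0·2^1 + 1·2^2 + 0·2^3 = 5.
Error is at bit position 5.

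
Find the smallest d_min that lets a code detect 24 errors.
Detecting e errors requires d_min ≥ e + 1 = 24 + 1 = 25.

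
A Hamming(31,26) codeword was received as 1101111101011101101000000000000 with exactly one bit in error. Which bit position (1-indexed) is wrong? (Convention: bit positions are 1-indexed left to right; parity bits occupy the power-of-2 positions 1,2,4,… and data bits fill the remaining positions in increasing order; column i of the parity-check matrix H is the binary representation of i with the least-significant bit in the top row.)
Syndrome s = H · r^T (mod 2), r = 1101111101011101101000000000000:
  s[0] = (1010101010101010101010101010101)·(1101111101011101101000000000000) mod 2 = 1+0+0+0+1+0+1+0+0+0+0+0+1+0+0+0+1+0+1+0+0+0+0+0+0+0+0+0+0+0+0 mod 2 = 0
  s[1] = (0110011001100110011001100110011)·(1101111101011101101000000000000) mod 2 = 0+1+0+0+0+1+1+0+0+1+0+0+0+1+0+0+0+0+1+0+0+0+0+0+0+0+0+0+0+0+0 mod 2 = 0
  s[2] = (0001111000011110000111100001111)·(1101111101011101101000000000000) mod 2 = 0+0+0+1+1+1+1+0+0+0+0+1+1+1+0+0+0+0+0+0+0+0+0+0+0+0+0+0+0+0+0 mod 2 = 1
  s[3] = (0000000111111110000000011111111)·(1101111101011101101000000000000) mod 2 = 0+0+0+0+0+0+0+1+0+1+0+1+1+1+0+0+0+0+0+0+0+0+0+0+0+0+0+0+0+0+0 mod 2 = 1
  s[4] = (0000000000000001111111111111111)·(1101111101011101101000000000000) mod 2 = 0+0+0+0+0+0+0+0+0+0+0+0+0+0+0+1+1+0+1+0+0+0+0+0+0+0+0+0+0+0+0 mod 2 = 1
Syndrome = 00111
Column i of H is the binary representation of i, so the syndrome is the binary index of the flipped bit.
Read s = 00111 with s[0] as LSB: 0·2^0 + 0·2^1 + 1·2^2 + 1·2^3 + 1·2^4 = 28.
Error is at bit position 28.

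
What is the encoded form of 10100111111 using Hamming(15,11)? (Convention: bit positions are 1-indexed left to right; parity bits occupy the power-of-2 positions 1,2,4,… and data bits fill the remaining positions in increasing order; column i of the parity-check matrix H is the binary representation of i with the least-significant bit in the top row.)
Codeword c = d · G (mod 2), d = 10100111111:
  c[0] = d·G[:,0] = (10100111111)·(11011010101) mod 2 = 1+0+0+0+0+0+1+0+1+0+1 mod 2 = 0
  c[1] = d·G[:,1] = (10100111111)·(10110110011) mod 2 = 1+0+1+0+0+1+1+0+0+1+1 mod 2 = 0
  c[2] = d·G[:,2] = (10100111111)·(10000000000) mod 2 = 1+0+0+0+0+0+0+0+0+0+0 mod 2 = 1
  c[3] = d·G[:,3] = (10100111111)·(01110001111) mod 2 = 0+0+1+0+0+0+0+1+1+1+1 mod 2 = 1
  c[4] = d·G[:,4] = (10100111111)·(01000000000) mod 2 = 0+0+0+0+0+0+0+0+0+0+0 mod 2 = 0
  c[5] = d·G[:,5] = (10100111111)·(00100000000) mod 2 = 0+0+1+0+0+0+0+0+0+0+0 mod 2 = 1
  c[6] = d·G[:,6] = (10100111111)·(00010000000) mod 2 = 0+0+0+0+0+0+0+0+0+0+0 mod 2 = 0
  c[7] = d·G[:,7] = (10100111111)·(00001111111) mod 2 = 0+0+0+0+0+1+1+1+1+1+1 mod 2 = 0
  c[8] = d·G[:,8] = (10100111111)·(00001000000) mod 2 = 0+0+0+0+0+0+0+0+0+0+0 mod 2 = 0
  c[9] = d·G[:,9] = (10100111111)·(00000100000) mod 2 = 0+0+0+0+0+1+0+0+0+0+0 mod 2 = 1
  c[10] = d·G[:,10] = (10100111111)·(00000010000) mod 2 = 0+0+0+0+0+0+1+0+0+0+0 mod 2 = 1
  c[11] = d·G[:,11] = (10100111111)·(00000001000) mod 2 = 0+0+0+0+0+0+0+1+0+0+0 mod 2 = 1
  c[12] = d·G[:,12] = (10100111111)·(00000000100) mod 2 = 0+0+0+0+0+0+0+0+1+0+0 mod 2 = 1
  c[13] = d·G[:,13] = (10100111111)·(00000000010) mod 2 = 0+0+0+0+0+0+0+0+0+1+0 mod 2 = 1
  c[14] = d·G[:,14] = (10100111111)·(00000000001) mod 2 = 0+0+0+0+0+0+0+0+0+0+1 mod 2 = 1
Codeword = 001101000111111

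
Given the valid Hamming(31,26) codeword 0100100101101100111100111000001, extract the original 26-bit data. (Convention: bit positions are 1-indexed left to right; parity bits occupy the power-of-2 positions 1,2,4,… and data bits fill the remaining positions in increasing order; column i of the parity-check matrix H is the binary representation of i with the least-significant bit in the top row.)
Parity bits occupy power-of-2 positions; data bits are at positions {3,5,6,7,9,10,11,12,13,14,15,17,18,19,20,21,22,23,24,25,26,27,28,29,30,31} (1-indexed).
Extract: c[3]=0 c[5]=1 c[6]=0 c[7]=0 c[9]=0 c[10]=1 c[11]=1 c[12]=0 c[13]=1 c[14]=1 c[15]=0 c[17]=1 c[18]=1 c[19]=1 c[20]=1 c[21]=0 c[22]=0 c[23]=1 c[24]=1 c[25]=1 c[26]=0 c[27]=0 c[28]=0 c[29]=0 c[30]=0 c[31]=1
Data = 01000110110111100111000001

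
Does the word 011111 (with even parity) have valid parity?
Sum of all bits: 0+1+1+1+1+1 = 5; 5 mod 2 = 1. Result is 1 → parity error detected.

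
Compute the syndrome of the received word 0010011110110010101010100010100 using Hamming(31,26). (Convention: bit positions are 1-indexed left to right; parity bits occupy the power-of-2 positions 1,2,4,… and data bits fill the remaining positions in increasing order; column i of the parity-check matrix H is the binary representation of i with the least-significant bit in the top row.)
Syndrome s = H · r^T (mod 2), r = 0010011110110010101010100010100:
  s[0] = (1010101010101010101010101010101)·(0010011110110010101010100010100) mod 2 = 0+0+1+0+0+0+1+0+1+0+1+0+0+0+1+0+1+0+1+0+1+0+1+0+0+0+1+0+1+0+0 mod 2 = 1
  s[1] = (0110011001100110011001100110011)·(0010011110110010101010100010100) mod 2 = 0+0+1+0+0+1+1+0+0+0+1+0+0+0+1+0+0+0+1+0+0+0+1+0+0+0+1+0+0+0+0 mod 2 = 0
  s[2] = (0001111000011110000111100001111)·(0010011110110010101010100010100) mod 2 = 0+0+0+0+0+1+1+0+0+0+0+1+0+0+1+0+0+0+0+0+1+0+1+0+0+0+0+0+1+0+0 mod 2 = 1
  s[3] = (0000000111111110000000011111111)·(0010011110110010101010100010100) mod 2 = 0+0+0+0+0+0+0+1+1+0+1+1+0+0+1+0+0+0+0+0+0+0+0+0+0+0+1+0+1+0+0 mod 2 = 1
  s[4] = (0000000000000001111111111111111)·(0010011110110010101010100010100) mod 2 = 0+0+0+0+0+0+0+0+0+0+0+0+0+0+0+0+1+0+1+0+1+0+1+0+0+0+1+0+1+0+0 mod 2 = 0
Syndrome = 10110
Non-zero syndrome: error at position 13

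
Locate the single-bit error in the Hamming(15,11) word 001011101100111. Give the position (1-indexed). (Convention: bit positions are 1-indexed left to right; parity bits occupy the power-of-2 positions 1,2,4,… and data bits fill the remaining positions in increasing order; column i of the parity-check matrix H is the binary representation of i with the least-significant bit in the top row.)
Syndrome s = H · r^T (mod 2), r = 001011101100111:
  s[0] = (101010101010101)·(001011101100111) mod 2 = 0+0+1+0+1+0+1+0+1+0+0+0+1+0+1 mod 2 = 0
  s[1] = (011001100110011)·(001011101100111) mod 2 = 0+0+1+0+0+1+1+0+0+1+0+0+0+1+1 mod 2 = 0
  s[2] = (000111100001111)·(001011101100111) mod 2 = 0+0+0+0+1+1+1+0+0+0+0+0+1+1+1 mod 2 = 0
  s[3] = (000000011111111)·(001011101100111) mod 2 = 0+0+0+0+0+0+0+0+1+1+0+0+1+1+1 mod 2 = 1
Syndrome = 0001
Column i of H is the binary representation of i, so the syndrome is the binary index of the flipped bit.
Read s = 0001 with s[0] as LSB: 0·2^0 + 0·2^1 + 0·2^2 + 1·2^3 = 8.
Error is at bit position 8.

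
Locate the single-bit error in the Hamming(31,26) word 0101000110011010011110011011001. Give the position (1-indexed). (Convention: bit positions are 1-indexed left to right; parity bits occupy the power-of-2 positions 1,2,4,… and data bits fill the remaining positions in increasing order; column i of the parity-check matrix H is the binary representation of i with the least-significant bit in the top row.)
Syndrome s = H · r^T (mod 2), r = 0101000110011010011110011011001:
  s[0] = (1010101010101010101010101010101)·(0101000110011010011110011011001) mod 2 = 0+0+0+0+0+0+0+0+1+0+0+0+1+0+1+0+0+0+1+0+1+0+0+0+1+0+1+0+0+0+1 mod 2 = 0
  s[1] = (0110011001100110011001100110011)·(0101000110011010011110011011001) mod 2 = 0+1+0+0+0+0+0+0+0+0+0+0+0+0+1+0+0+1+1+0+0+0+0+0+0+0+1+0+0+0+1 mod 2 = 0
  s[2] = (0001111000011110000111100001111)·(0101000110011010011110011011001) mod 2 = 0+0+0+1+0+0+0+0+0+0+0+1+1+0+1+0+0+0+0+1+1+0+0+0+0+0+0+1+0+0+1 mod 2 = 0
  s[3] = (0000000111111110000000011111111)·(0101000110011010011110011011001) mod 2 = 0+0+0+0+0+0+0+1+1+0+0+1+1+0+1+0+0+0+0+0+0+0+0+1+1+0+1+1+0+0+1 mod 2 = 0
  s[4] = (0000000000000001111111111111111)·(0101000110011010011110011011001) mod 2 = 0+0+0+0+0+0+0+0+0+0+0+0+0+0+0+0+0+1+1+1+1+0+0+1+1+0+1+1+0+0+1 mod 2 = 1
Syndrome = 00001
Column i of H is the binary representation of i, so the syndrome is the binary index of the flipped bit.
Read s = 00001 with s[0] as LSB: 0·2^0 + 0·2^1 + 0·2^2 + 0·2^3 + 1·2^4 = 16.
Error is at bit position 16.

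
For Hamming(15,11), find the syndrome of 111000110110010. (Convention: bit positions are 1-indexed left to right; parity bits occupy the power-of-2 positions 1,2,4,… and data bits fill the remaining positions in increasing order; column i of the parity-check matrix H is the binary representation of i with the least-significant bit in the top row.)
Syndrome s = H · r^T (mod 2), r = 111000110110010:
  s[0] = (101010101010101)·(111000110110010) mod 2 = 1+0+1+0+0+0+1+0+0+0+1+0+0+0+0 mod 2 = 0
  s[1] = (011001100110011)·(111000110110010) mod 2 = 0+1+1+0+0+0+1+0+0+1+1+0+0+1+0 mod 2 = 0
  s[2] = (000111100001111)·(111000110110010) mod 2 = 0+0+0+0+0+0+1+0+0+0+0+0+0+1+0 mod 2 = 0
  s[3] = (000000011111111)·(111000110110010) mod 2 = 0+0+0+0+0+0+0+1+0+1+1+0+0+1+0 mod 2 = 0
Syndrome = 0000
s = 0: no error detected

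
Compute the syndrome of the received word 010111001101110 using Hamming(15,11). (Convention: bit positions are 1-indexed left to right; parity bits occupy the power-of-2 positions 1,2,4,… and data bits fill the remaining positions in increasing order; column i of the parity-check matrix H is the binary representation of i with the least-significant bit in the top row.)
Syndrome s = H · r^T (mod 2), r = 010111001101110:
  s[0] = (101010101010101)·(010111001101110) mod 2 = 0+0+0+0+1+0+0+0+1+0+0+0+1+0+0 mod 2 = 1
  s[1] = (011001100110011)·(010111001101110) mod 2 = 0+1+0+0+0+1+0+0+0+1+0+0+0+1+0 mod 2 = 0
  s[2] = (000111100001111)·(010111001101110) mod 2 = 0+0+0+1+1+1+0+0+0+0+0+1+1+1+0 mod 2 = 0
  s[3] = (000000011111111)·(010111001101110) mod 2 = 0+0+0+0+0+0+0+0+1+1+0+1+1+1+0 mod 2 = 1
Syndrome = 1001
Non-zero syndrome: error at position 9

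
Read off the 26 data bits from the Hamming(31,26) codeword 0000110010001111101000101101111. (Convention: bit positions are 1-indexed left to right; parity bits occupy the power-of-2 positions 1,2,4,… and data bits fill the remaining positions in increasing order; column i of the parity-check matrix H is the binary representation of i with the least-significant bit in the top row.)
Parity bits occupy power-of-2 positions; data bits are at positions {3,5,6,7,9,10,11,12,13,14,15,17,18,19,20,21,22,23,24,25,26,27,28,29,30,31} (1-indexed).
Extract: c[3]=0 c[5]=1 c[6]=1 c[7]=0 c[9]=1 c[10]=0 c[11]=0 c[12]=0 c[13]=1 c[14]=1 c[15]=1 c[17]=1 c[18]=0 c[19]=1 c[20]=0 c[21]=0 c[22]=0 c[23]=1 c[24]=0 c[25]=1 c[26]=1 c[27]=0 c[28]=1 c[29]=1 c[30]=1 c[31]=1
Data = 01101000111101000101101111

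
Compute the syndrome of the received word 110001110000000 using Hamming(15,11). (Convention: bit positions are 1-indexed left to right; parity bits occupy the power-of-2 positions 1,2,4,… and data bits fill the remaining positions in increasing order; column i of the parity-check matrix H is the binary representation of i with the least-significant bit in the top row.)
Syndrome s = H · r^T (mod 2), r = 110001110000000:
  s[0] = (101010101010101)·(110001110000000) mod 2 = 1+0+0+0+0+0+1+0+0+0+0+0+0+0+0 mod 2 = 0
  s[1] = (011001100110011)·(110001110000000) mod 2 = 0+1+0+0+0+1+1+0+0+0+0+0+0+0+0 mod 2 = 1
  s[2] = (000111100001111)·(110001110000000) mod 2 = 0+0+0+0+0+1+1+0+0+0+0+0+0+0+0 mod 2 = 0
  s[3] = (000000011111111)·(110001110000000) mod 2 = 0+0+0+0+0+0+0+1+0+0+0+0+0+0+0 mod 2 = 1
Syndrome = 0101
Non-zero syndrome: error at position 10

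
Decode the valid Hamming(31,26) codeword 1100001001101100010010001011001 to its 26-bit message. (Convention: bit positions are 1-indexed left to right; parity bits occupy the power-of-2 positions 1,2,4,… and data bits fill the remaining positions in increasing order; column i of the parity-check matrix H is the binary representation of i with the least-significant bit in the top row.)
Parity bits occupy power-of-2 positions; data bits are at positions {3,5,6,7,9,10,11,12,13,14,15,17,18,19,20,21,22,23,24,25,26,27,28,29,30,31} (1-indexed).
Extract: c[3]=0 c[5]=0 c[6]=0 c[7]=1 c[9]=0 c[10]=1 c[11]=1 c[12]=0 c[13]=1 c[14]=1 c[15]=0 c[17]=0 c[18]=1 c[19]=0 c[20]=0 c[21]=1 c[22]=0 c[23]=0 c[24]=0 c[25]=1 c[26]=0 c[27]=1 c[28]=1 c[29]=0 c[30]=0 c[31]=1
Data = 00010110110010010001011001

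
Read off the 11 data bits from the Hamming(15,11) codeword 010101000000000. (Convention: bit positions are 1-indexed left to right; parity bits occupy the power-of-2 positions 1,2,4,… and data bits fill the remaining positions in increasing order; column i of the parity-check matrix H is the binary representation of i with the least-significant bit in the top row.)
Parity bits occupy power-of-2 positions; data bits are at positions {3,5,6,7,9,10,11,12,13,14,15} (1-indexed).
Extract: c[3]=0 c[5]=0 c[6]=1 c[7]=0 c[9]=0 c[10]=0 c[11]=0 c[12]=0 c[13]=0 c[14]=0 c[15]=0
Data = 00100000000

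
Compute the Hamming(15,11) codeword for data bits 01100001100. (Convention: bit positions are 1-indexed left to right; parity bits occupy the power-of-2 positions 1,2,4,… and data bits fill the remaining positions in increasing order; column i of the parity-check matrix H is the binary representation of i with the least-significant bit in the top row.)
Codeword c = d · G (mod 2), d = 01100001100:
  c[0] = d·G[:,0] = (01100001100)·(11011010101) mod 2 = 0+1+0+0+0+0+0+0+1+0+0 mod 2 = 0
  c[1] = d·G[:,1] = (01100001100)·(10110110011) mod 2 = 0+0+1+0+0+0+0+0+0+0+0 mod 2 = 1
  c[2] = d·G[:,2] = (01100001100)·(10000000000) mod 2 = 0+0+0+0+0+0+0+0+0+0+0 mod 2 = 0
  c[3] = d·G[:,3] = (01100001100)·(01110001111) mod 2 = 0+1+1+0+0+0+0+1+1+0+0 mod 2 = 0
  c[4] = d·G[:,4] = (01100001100)·(01000000000) mod 2 = 0+1+0+0+0+0+0+0+0+0+0 mod 2 = 1
  c[5] = d·G[:,5] = (01100001100)·(00100000000) mod 2 = 0+0+1+0+0+0+0+0+0+0+0 mod 2 = 1
  c[6] = d·G[:,6] = (01100001100)·(00010000000) mod 2 = 0+0+0+0+0+0+0+0+0+0+0 mod 2 = 0
  c[7] = d·G[:,7] = (01100001100)·(00001111111) mod 2 = 0+0+0+0+0+0+0+1+1+0+0 mod 2 = 0
  c[8] = d·G[:,8] = (01100001100)·(00001000000) mod 2 = 0+0+0+0+0+0+0+0+0+0+0 mod 2 = 0
  c[9] = d·G[:,9] = (01100001100)·(00000100000) mod 2 = 0+0+0+0+0+0+0+0+0+0+0 mod 2 = 0
  c[10] = d·G[:,10] = (01100001100)·(00000010000) mod 2 = 0+0+0+0+0+0+0+0+0+0+0 mod 2 = 0
  c[11] = d·G[:,11] = (01100001100)·(00000001000) mod 2 = 0+0+0+0+0+0+0+1+0+0+0 mod 2 = 1
  c[12] = d·G[:,12] = (01100001100)·(00000000100) mod 2 = 0+0+0+0+0+0+0+0+1+0+0 mod 2 = 1
  c[13] = d·G[:,13] = (01100001100)·(00000000010) mod 2 = 0+0+0+0+0+0+0+0+0+0+0 mod 2 = 0
  c[14] = d·G[:,14] = (01100001100)·(00000000001) mod 2 = 0+0+0+0+0+0+0+0+0+0+0 mod 2 = 0
Codeword = 010011000001100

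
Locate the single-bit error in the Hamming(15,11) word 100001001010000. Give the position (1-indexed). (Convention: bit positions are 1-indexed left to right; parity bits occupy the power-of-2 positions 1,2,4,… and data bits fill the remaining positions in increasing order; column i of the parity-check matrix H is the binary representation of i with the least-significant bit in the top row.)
Syndrome s = H · r^T (mod 2), r = 100001001010000:
  s[0] = (101010101010101)·(100001001010000) mod 2 = 1+0+0+0+0+0+0+0+1+0+1+0+0+0+0 mod 2 = 1
  s[1] = (011001100110011)·(100001001010000) mod 2 = 0+0+0+0+0+1+0+0+0+0+1+0+0+0+0 mod 2 = 0
  s[2] = (000111100001111)·(100001001010000) mod 2 = 0+0+0+0+0+1+0+0+0+0+0+0+0+0+0 mod 2 = 1
  s[3] = (000000011111111)·(100001001010000) mod 2 = 0+0+0+0+0+0+0+0+1+0+1+0+0+0+0 mod 2 = 0
Syndrome = 1010
Column i of H is the binary representation of i, so the syndrome is the binary index of the flipped bit.
Read s = 1010 with s[0] as LSB: 1·2^0 + 0·2^1 + 1·2^2 + 0·2^3 = 5.
Error is at bit position 5.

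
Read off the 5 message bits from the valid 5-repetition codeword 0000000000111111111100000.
Split into 5-bit blocks: 00000 00000 11111 11111 00000
Data = 00110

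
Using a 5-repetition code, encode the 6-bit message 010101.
Repeat each bit 5× and concatenate:
0→00000  1→11111  0→00000  1→11111  0→00000  1→11111
Codeword = 000001111100000111110000011111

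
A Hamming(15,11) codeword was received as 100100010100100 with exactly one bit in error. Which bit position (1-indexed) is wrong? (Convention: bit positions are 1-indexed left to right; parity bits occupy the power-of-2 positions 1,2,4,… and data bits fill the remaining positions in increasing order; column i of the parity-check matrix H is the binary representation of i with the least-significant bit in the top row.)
Syndrome s = H · r^T (mod 2), r = 100100010100100:
  s[0] = (101010101010101)·(100100010100100) mod 2 = 1+0+0+0+0+0+0+0+0+0+0+0+1+0+0 mod 2 = 0
  s[1] = (011001100110011)·(100100010100100) mod 2 = 0+0+0+0+0+0+0+0+0+1+0+0+0+0+0 mod 2 = 1
  s[2] = (000111100001111)·(100100010100100) mod 2 = 0+0+0+1+0+0+0+0+0+0+0+0+1+0+0 mod 2 = 0
  s[3] = (000000011111111)·(100100010100100) mod 2 = 0+0+0+0+0+0+0+1+0+1+0+0+1+0+0 mod 2 = 1
Syndrome = 0101
Column i of H is the binary representation of i, so the syndrome is the binary index of the flipped bit.
Read s = 0101 with s[0] as LSB: 0·2^0 + 1·2^1 + 0·2^2 + 1·2^3 = 10.
Error is at bit position 10.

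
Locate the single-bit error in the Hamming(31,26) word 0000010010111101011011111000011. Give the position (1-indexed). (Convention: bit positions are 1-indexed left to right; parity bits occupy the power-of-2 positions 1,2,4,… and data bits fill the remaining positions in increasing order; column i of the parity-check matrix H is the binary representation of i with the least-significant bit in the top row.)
Syndrome s = H · r^T (mod 2), r = 0000010010111101011011111000011:
  s[0] = (1010101010101010101010101010101)·(0000010010111101011011111000011) mod 2 = 0+0+0+0+0+0+0+0+1+0+1+0+1+0+0+0+0+0+1+0+1+0+1+0+1+0+0+0+0+0+1 mod 2 = 0
  s[1] = (0110011001100110011001100110011)·(0000010010111101011011111000011) mod 2 = 0+0+0+0+0+1+0+0+0+0+1+0+0+1+0+0+0+1+1+0+0+1+1+0+0+0+0+0+0+1+1 mod 2 = 1
  s[2] = (0001111000011110000111100001111)·(0000010010111101011011111000011) mod 2 = 0+0+0+0+0+1+0+0+0+0+0+1+1+1+0+0+0+0+0+0+1+1+1+0+0+0+0+0+0+1+1 mod 2 = 1
  s[3] = (0000000111111110000000011111111)·(0000010010111101011011111000011) mod 2 = 0+0+0+0+0+0+0+0+1+0+1+1+1+1+0+0+0+0+0+0+0+0+0+1+1+0+0+0+0+1+1 mod 2 = 1
  s[4] = (0000000000000001111111111111111)·(0000010010111101011011111000011) mod 2 = 0+0+0+0+0+0+0+0+0+0+0+0+0+0+0+1+0+1+1+0+1+1+1+1+1+0+0+0+0+1+1 mod 2 = 0
Syndrome = 01110
Column i of H is the binary representation of i, so the syndrome is the binary index of the flipped bit.
Read s = 01110 with s[0] as LSB: 0·2^0 + 1·2^1 + 1·2^2 + 1·2^3 + 0·2^4 = 14.
Error is at bit position 14.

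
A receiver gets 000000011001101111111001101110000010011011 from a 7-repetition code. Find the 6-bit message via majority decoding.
Split into 7-bit blocks and majority-vote each:
  block 1 = 0000000: 0 ones, 7 zeros → 0
  block 2 = 1100110: 4 ones, 3 zeros → 1
  block 3 = 1111111: 7 ones, 0 zeros → 1
  block 4 = 0011011: 4 ones, 3 zeros → 1
  block 5 = 1000001: 2 ones, 5 zeros → 0
  block 6 = 0011011: 4 ones, 3 zeros → 1
Decoded = 011101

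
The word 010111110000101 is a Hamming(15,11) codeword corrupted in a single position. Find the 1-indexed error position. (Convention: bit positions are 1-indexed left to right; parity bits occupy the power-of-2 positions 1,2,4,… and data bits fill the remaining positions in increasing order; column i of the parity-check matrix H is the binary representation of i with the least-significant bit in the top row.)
Syndrome s = H · r^T (mod 2), r = 010111110000101:
  s[0] = (101010101010101)·(010111110000101) mod 2 = 0+0+0+0+1+0+1+0+0+0+0+0+1+0+1 mod 2 = 0
  s[1] = (011001100110011)·(010111110000101) mod 2 = 0+1+0+0+0+1+1+0+0+0+0+0+0+0+1 mod 2 = 0
  s[2] = (000111100001111)·(010111110000101) mod 2 = 0+0+0+1+1+1+1+0+0+0+0+0+1+0+1 mod 2 = 0
  s[3] = (000000011111111)·(010111110000101) mod 2 = 0+0+0+0+0+0+0+1+0+0+0+0+1+0+1 mod 2 = 1
Syndrome = 0001
Column i of H is the binary representation of i, so the syndrome is the binary index of the flipped bit.
Read s = 0001 with s[0] as LSB: 0·2^0 + 0·2^1 + 0·2^2 + 1·2^3 = 8.
Error is at bit position 8.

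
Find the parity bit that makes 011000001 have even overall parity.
Sum of data bits: 0+1+1+0+0+0+0+0+1 = 3.
3 mod 2 = 1, so parity bit = 1.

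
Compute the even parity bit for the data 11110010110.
Sum of data bits: 1+1+1+1+0+0+1+0+1+1+0 = 7.
7 mod 2 = 1, so parity bit = 1.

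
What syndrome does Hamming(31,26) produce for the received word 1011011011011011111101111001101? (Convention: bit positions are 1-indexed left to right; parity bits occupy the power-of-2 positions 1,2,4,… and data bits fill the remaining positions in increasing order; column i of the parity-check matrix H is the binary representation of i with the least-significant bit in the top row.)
Syndrome s = H · r^T (mod 2), r = 1011011011011011111101111001101:
  s[0] = (1010101010101010101010101010101)·(1011011011011011111101111001101) mod 2 = 1+0+1+0+0+0+1+0+1+0+0+0+1+0+1+0+1+0+1+0+0+0+1+0+1+0+0+0+1+0+1 mod 2 = 0
  s[1] = (0110011001100110011001100110011)·(1011011011011011111101111001101) mod 2 = 0+0+1+0+0+1+1+0+0+1+0+0+0+0+1+0+0+1+1+0+0+1+1+0+0+0+0+0+0+0+1 mod 2 = 0
  s[2] = (0001111000011110000111100001111)·(1011011011011011111101111001101) mod 2 = 0+0+0+1+0+1+1+0+0+0+0+1+1+0+1+0+0+0+0+1+0+1+1+0+0+0+0+1+1+0+1 mod 2 = 0
  s[3] = (0000000111111110000000011111111)·(1011011011011011111101111001101) mod 2 = 0+0+0+0+0+0+0+0+1+1+0+1+1+0+1+0+0+0+0+0+0+0+0+1+1+0+0+1+1+0+1 mod 2 = 0
  s[4] = (0000000000000001111111111111111)·(1011011011011011111101111001101) mod 2 = 0+0+0+0+0+0+0+0+0+0+0+0+0+0+0+1+1+1+1+1+0+1+1+1+1+0+0+1+1+0+1 mod 2 = 0
Syndrome = 00000
s = 0: no error detected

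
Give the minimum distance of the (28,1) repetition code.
d_min = 28 (the only two codewords are 0…0 and 1…1, differing in all 28 positions).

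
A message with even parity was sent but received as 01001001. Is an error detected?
Sum of received bits: 0+1+0+0+1+0+0+1 = 3; 3 mod 2 = 1. Result is 1 ≠ 0 → error detected.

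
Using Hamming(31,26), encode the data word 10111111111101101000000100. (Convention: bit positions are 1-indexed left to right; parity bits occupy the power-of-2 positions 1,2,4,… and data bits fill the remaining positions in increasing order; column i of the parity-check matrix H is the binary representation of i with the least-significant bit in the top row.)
Codeword c = d · G (mod 2), d = 10111111111101101000000100:
  c[0] = d·G[:,0] = (10111111111101101000000100)·(11011010101101010101010101) mod 2 = 1+0+0+1+1+0+1+0+1+0+1+1+0+1+0+0+0+0+0+0+0+0+0+1+0+0 mod 2 = 1
  c[1] = d·G[:,1] = (10111111111101101000000100)·(10110110011011001100110011) mod 2 = 1+0+1+1+0+1+1+0+0+1+1+0+0+1+0+0+1+0+0+0+0+0+0+0+0+0 mod 2 = 1
  c[2] = d·G[:,2] = (10111111111101101000000100)·(10000000000000000000000000) mod 2 = 1+0+0+0+0+0+0+0+0+0+0+0+0+0+0+0+0+0+0+0+0+0+0+0+0+0 mod 2 = 1
  c[3] = d·G[:,3] = (10111111111101101000000100)·(01110001111000111100001111) mod 2 = 0+0+1+1+0+0+0+1+1+1+1+0+0+0+1+0+1+0+0+0+0+0+0+1+0+0 mod 2 = 1
  c[4] = d·G[:,4] = (10111111111101101000000100)·(01000000000000000000000000) mod 2 = 0+0+0+0+0+0+0+0+0+0+0+0+0+0+0+0+0+0+0+0+0+0+0+0+0+0 mod 2 = 0
  c[5] = d·G[:,5] = (10111111111101101000000100)·(00100000000000000000000000) mod 2 = 0+0+1+0+0+0+0+0+0+0+0+0+0+0+0+0+0+0+0+0+0+0+0+0+0+0 mod 2 = 1
  c[6] = d·G[:,6] = (10111111111101101000000100)·(00010000000000000000000000) mod 2 = 0+0+0+1+0+0+0+0+0+0+0+0+0+0+0+0+0+0+0+0+0+0+0+0+0+0 mod 2 = 1
  c[7] = d·G[:,7] = (10111111111101101000000100)·(00001111111000000011111111) mod 2 = 0+0+0+0+1+1+1+1+1+1+1+0+0+0+0+0+0+0+0+0+0+0+0+1+0+0 mod 2 = 0
  c[8] = d·G[:,8] = (10111111111101101000000100)·(00001000000000000000000000) mod 2 = 0+0+0+0+1+0+0+0+0+0+0+0+0+0+0+0+0+0+0+0+0+0+0+0+0+0 mod 2 = 1
  c[9] = d·G[:,9] = (10111111111101101000000100)·(00000100000000000000000000) mod 2 = 0+0+0+0+0+1+0+0+0+0+0+0+0+0+0+0+0+0+0+0+0+0+0+0+0+0 mod 2 = 1
  c[10] = d·G[:,10] = (10111111111101101000000100)·(00000010000000000000000000) mod 2 = 0+0+0+0+0+0+1+0+0+0+0+0+0+0+0+0+0+0+0+0+0+0+0+0+0+0 mod 2 = 1
  c[11] = d·G[:,11] = (10111111111101101000000100)·(00000001000000000000000000) mod 2 = 0+0+0+0+0+0+0+1+0+0+0+0+0+0+0+0+0+0+0+0+0+0+0+0+0+0 mod 2 = 1
  c[12] = d·G[:,12] = (10111111111101101000000100)·(00000000100000000000000000) mod 2 = 0+0+0+0+0+0+0+0+1+0+0+0+0+0+0+0+0+0+0+0+0+0+0+0+0+0 mod 2 = 1
  c[13] = d·G[:,13] = (10111111111101101000000100)·(00000000010000000000000000) mod 2 = 0+0+0+0+0+0+0+0+0+1+0+0+0+0+0+0+0+0+0+0+0+0+0+0+0+0 mod 2 = 1
  c[14] = d·G[:,14] = (10111111111101101000000100)·(00000000001000000000000000) mod 2 = 0+0+0+0+0+0+0+0+0+0+1+0+0+0+0+0+0+0+0+0+0+0+0+0+0+0 mod 2 = 1
  c[15] = d·G[:,15] = (10111111111101101000000100)·(00000000000111111111111111) mod 2 = 0+0+0+0+0+0+0+0+0+0+0+1+0+1+1+0+1+0+0+0+0+0+0+1+0+0 mod 2 = 1
  c[16] = d·G[:,16] = (10111111111101101000000100)·(00000000000100000000000000) mod 2 = 0+0+0+0+0+0+0+0+0+0+0+1+0+0+0+0+0+0+0+0+0+0+0+0+0+0 mod 2 = 1
  c[17] = d·G[:,17] = (10111111111101101000000100)·(00000000000010000000000000) mod 2 = 0+0+0+0+0+0+0+0+0+0+0+0+0+0+0+0+0+0+0+0+0+0+0+0+0+0 mod 2 = 0
  c[18] = d·G[:,18] = (10111111111101101000000100)·(00000000000001000000000000) mod 2 = 0+0+0+0+0+0+0+0+0+0+0+0+0+1+0+0+0+0+0+0+0+0+0+0+0+0 mod 2 = 1
  c[19] = d·G[:,19] = (10111111111101101000000100)·(00000000000000100000000000) mod 2 = 0+0+0+0+0+0+0+0+0+0+0+0+0+0+1+0+0+0+0+0+0+0+0+0+0+0 mod 2 = 1
  c[20] = d·G[:,20] = (10111111111101101000000100)·(00000000000000010000000000) mod 2 = 0+0+0+0+0+0+0+0+0+0+0+0+0+0+0+0+0+0+0+0+0+0+0+0+0+0 mod 2 = 0
  c[21] = d·G[:,21] = (10111111111101101000000100)·(00000000000000001000000000) mod 2 = 0+0+0+0+0+0+0+0+0+0+0+0+0+0+0+0+1+0+0+0+0+0+0+0+0+0 mod 2 = 1
  c[22] = d·G[:,22] = (10111111111101101000000100)·(00000000000000000100000000) mod 2 = 0+0+0+0+0+0+0+0+0+0+0+0+0+0+0+0+0+0+0+0+0+0+0+0+0+0 mod 2 = 0
  c[23] = d·G[:,23] = (10111111111101101000000100)·(00000000000000000010000000) mod 2 = 0+0+0+0+0+0+0+0+0+0+0+0+0+0+0+0+0+0+0+0+0+0+0+0+0+0 mod 2 = 0
  c[24] = d·G[:,24] = (10111111111101101000000100)·(00000000000000000001000000) mod 2 = 0+0+0+0+0+0+0+0+0+0+0+0+0+0+0+0+0+0+0+0+0+0+0+0+0+0 mod 2 = 0
  c[25] = d·G[:,25] = (10111111111101101000000100)·(00000000000000000000100000) mod 2 = 0+0+0+0+0+0+0+0+0+0+0+0+0+0+0+0+0+0+0+0+0+0+0+0+0+0 mod 2 = 0
  c[26] = d·G[:,26] = (10111111111101101000000100)·(00000000000000000000010000) mod 2 = 0+0+0+0+0+0+0+0+0+0+0+0+0+0+0+0+0+0+0+0+0+0+0+0+0+0 mod 2 = 0
  c[27] = d·G[:,27] = (10111111111101101000000100)·(00000000000000000000001000) mod 2 = 0+0+0+0+0+0+0+0+0+0+0+0+0+0+0+0+0+0+0+0+0+0+0+0+0+0 mod 2 = 0
  c[28] = d·G[:,28] = (10111111111101101000000100)·(00000000000000000000000100) mod 2 = 0+0+0+0+0+0+0+0+0+0+0+0+0+0+0+0+0+0+0+0+0+0+0+1+0+0 mod 2 = 1
  c[29] = d·G[:,29] = (10111111111101101000000100)·(00000000000000000000000010) mod 2 = 0+0+0+0+0+0+0+0+0+0+0+0+0+0+0+0+0+0+0+0+0+0+0+0+0+0 mod 2 = 0
  c[30] = d·G[:,30] = (10111111111101101000000100)·(00000000000000000000000001) mod 2 = 0+0+0+0+0+0+0+0+0+0+0+0+0+0+0+0+0+0+0+0+0+0+0+0+0+0 mod 2 = 0
Codeword = 1111011011111111101101000000100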